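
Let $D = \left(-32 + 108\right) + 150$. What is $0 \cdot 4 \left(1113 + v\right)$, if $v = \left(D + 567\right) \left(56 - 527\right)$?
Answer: $0$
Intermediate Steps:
$D = 226$ ($D = 76 + 150 = 226$)
$v = -373503$ ($v = \left(226 + 567\right) \left(56 - 527\right) = 793 \left(-471\right) = -373503$)
$0 \cdot 4 \left(1113 + v\right) = 0 \cdot 4 \left(1113 - 373503\right) = 0 \left(-372390\right) = 0$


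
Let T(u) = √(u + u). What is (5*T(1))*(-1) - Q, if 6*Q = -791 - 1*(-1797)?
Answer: -503/3 - 5*√2 ≈ -174.74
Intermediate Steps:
Q = 503/3 (Q = (-791 - 1*(-1797))/6 = (-791 + 1797)/6 = (⅙)*1006 = 503/3 ≈ 167.67)
T(u) = √2*√u (T(u) = √(2*u) = √2*√u)
(5*T(1))*(-1) - Q = (5*(√2*√1))*(-1) - 1*503/3 = (5*(√2*1))*(-1) - 503/3 = (5*√2)*(-1) - 503/3 = -5*√2 - 503/3 = -503/3 - 5*√2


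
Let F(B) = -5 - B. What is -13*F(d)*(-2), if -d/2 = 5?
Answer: 130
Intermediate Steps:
d = -10 (d = -2*5 = -10)
-13*F(d)*(-2) = -13*(-5 - 1*(-10))*(-2) = -13*(-5 + 10)*(-2) = -13*5*(-2) = -65*(-2) = 130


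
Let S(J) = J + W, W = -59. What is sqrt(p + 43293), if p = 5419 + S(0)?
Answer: sqrt(48653) ≈ 220.57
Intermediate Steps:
S(J) = -59 + J (S(J) = J - 59 = -59 + J)
p = 5360 (p = 5419 + (-59 + 0) = 5419 - 59 = 5360)
sqrt(p + 43293) = sqrt(5360 + 43293) = sqrt(48653)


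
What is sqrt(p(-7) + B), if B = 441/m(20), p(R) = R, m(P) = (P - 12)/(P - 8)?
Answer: sqrt(2618)/2 ≈ 25.583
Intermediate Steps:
m(P) = (-12 + P)/(-8 + P)
B = 1323/2 (B = 441/(((-12 + 20)/(-8 + 20))) = 441/((8/12)) = 441/(((1/12)*8)) = 441/(2/3) = 441*(3/2) = 1323/2 ≈ 661.50)
sqrt(p(-7) + B) = sqrt(-7 + 1323/2) = sqrt(1309/2) = sqrt(2618)/2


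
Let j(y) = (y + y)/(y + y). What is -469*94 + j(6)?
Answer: -44085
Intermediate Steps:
j(y) = 1 (j(y) = (2*y)/((2*y)) = (2*y)*(1/(2*y)) = 1)
-469*94 + j(6) = -469*94 + 1 = -44086 + 1 = -44085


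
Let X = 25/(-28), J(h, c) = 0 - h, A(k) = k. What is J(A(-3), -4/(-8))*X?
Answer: -75/28 ≈ -2.6786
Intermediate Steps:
J(h, c) = -h
X = -25/28 (X = 25*(-1/28) = -25/28 ≈ -0.89286)
J(A(-3), -4/(-8))*X = -1*(-3)*(-25/28) = 3*(-25/28) = -75/28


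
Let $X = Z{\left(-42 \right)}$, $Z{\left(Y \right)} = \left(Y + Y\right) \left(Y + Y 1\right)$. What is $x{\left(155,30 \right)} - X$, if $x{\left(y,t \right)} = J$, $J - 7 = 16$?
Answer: $-7033$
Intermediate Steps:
$J = 23$ ($J = 7 + 16 = 23$)
$x{\left(y,t \right)} = 23$
$Z{\left(Y \right)} = 4 Y^{2}$ ($Z{\left(Y \right)} = 2 Y \left(Y + Y\right) = 2 Y 2 Y = 4 Y^{2}$)
$X = 7056$ ($X = 4 \left(-42\right)^{2} = 4 \cdot 1764 = 7056$)
$x{\left(155,30 \right)} - X = 23 - 7056 = -7033$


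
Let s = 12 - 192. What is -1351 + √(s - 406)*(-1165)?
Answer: -1351 - 1165*I*√586 ≈ -1351.0 - 28202.0*I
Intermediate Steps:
s = -180
-1351 + √(s - 406)*(-1165) = -1351 + √(-180 - 406)*(-1165) = -1351 + √(-586)*(-1165) = -1351 + (I*√586)*(-1165) = -1351 - 1165*I*√586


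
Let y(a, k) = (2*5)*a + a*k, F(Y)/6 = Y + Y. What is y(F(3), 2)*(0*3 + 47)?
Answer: 20304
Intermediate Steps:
F(Y) = 12*Y (F(Y) = 6*(Y + Y) = 6*(2*Y) = 12*Y)
y(a, k) = 10*a + a*k
y(F(3), 2)*(0*3 + 47) = ((12*3)*(10 + 2))*(0*3 + 47) = (36*12)*(0 + 47) = 432*47 = 20304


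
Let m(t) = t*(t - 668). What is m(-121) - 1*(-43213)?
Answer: 138682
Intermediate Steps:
m(t) = t*(-668 + t)
m(-121) - 1*(-43213) = -121*(-668 - 121) - 1*(-43213) = -121*(-789) + 43213 = 95469 + 43213 = 138682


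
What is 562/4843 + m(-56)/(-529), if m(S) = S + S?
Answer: 839714/2561947 ≈ 0.32776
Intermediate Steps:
m(S) = 2*S
562/4843 + m(-56)/(-529) = 562/4843 + (2*(-56))/(-529) = 562*(1/4843) - 112*(-1/529) = 562/4843 + 112/529 = 839714/2561947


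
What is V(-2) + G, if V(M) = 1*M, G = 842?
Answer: 840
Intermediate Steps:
V(M) = M
V(-2) + G = -2 + 842 = 840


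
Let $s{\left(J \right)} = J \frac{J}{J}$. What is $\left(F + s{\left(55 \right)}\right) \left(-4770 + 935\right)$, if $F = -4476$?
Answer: $16954535$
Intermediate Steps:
$s{\left(J \right)} = J$ ($s{\left(J \right)} = J 1 = J$)
$\left(F + s{\left(55 \right)}\right) \left(-4770 + 935\right) = \left(-4476 + 55\right) \left(-4770 + 935\right) = \left(-4421\right) \left(-3835\right) = 16954535$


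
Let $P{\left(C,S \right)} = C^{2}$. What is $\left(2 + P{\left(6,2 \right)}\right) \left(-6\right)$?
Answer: $-228$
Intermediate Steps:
$\left(2 + P{\left(6,2 \right)}\right) \left(-6\right) = \left(2 + 6^{2}\right) \left(-6\right) = \left(2 + 36\right) \left(-6\right) = 38 \left(-6\right) = -228$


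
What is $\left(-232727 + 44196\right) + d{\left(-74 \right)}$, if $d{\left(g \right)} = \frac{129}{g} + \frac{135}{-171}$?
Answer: $- \frac{265078147}{1406} \approx -1.8853 \cdot 10^{5}$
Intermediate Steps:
$d{\left(g \right)} = - \frac{15}{19} + \frac{129}{g}$ ($d{\left(g \right)} = \frac{129}{g} + 135 \left(- \frac{1}{171}\right) = \frac{129}{g} - \frac{15}{19} = - \frac{15}{19} + \frac{129}{g}$)
$\left(-232727 + 44196\right) + d{\left(-74 \right)} = \left(-232727 + 44196\right) + \left(- \frac{15}{19} + \frac{129}{-74}\right) = -188531 + \left(- \frac{15}{19} + 129 \left(- \frac{1}{74}\right)\right) = -188531 - \frac{3561}{1406} = - \frac{265078147}{1406}$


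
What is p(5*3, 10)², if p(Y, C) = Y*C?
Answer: 22500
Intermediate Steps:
p(Y, C) = C*Y
p(5*3, 10)² = (10*(5*3))² = (10*15)² = 150² = 22500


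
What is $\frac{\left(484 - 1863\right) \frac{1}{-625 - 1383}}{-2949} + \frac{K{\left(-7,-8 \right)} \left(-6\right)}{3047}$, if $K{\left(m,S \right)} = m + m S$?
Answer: $- \frac{1745149861}{18043090824} \approx -0.096721$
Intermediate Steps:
$K{\left(m,S \right)} = m + S m$
$\frac{\left(484 - 1863\right) \frac{1}{-625 - 1383}}{-2949} + \frac{K{\left(-7,-8 \right)} \left(-6\right)}{3047} = \frac{\left(484 - 1863\right) \frac{1}{-625 - 1383}}{-2949} + \frac{- 7 \left(1 - 8\right) \left(-6\right)}{3047} = - \frac{1379}{-2008} \left(- \frac{1}{2949}\right) + \left(-7\right) \left(-7\right) \left(-6\right) \frac{1}{3047} = \left(-1379\right) \left(- \frac{1}{2008}\right) \left(- \frac{1}{2949}\right) + 49 \left(-6\right) \frac{1}{3047} = \frac{1379}{2008} \left(- \frac{1}{2949}\right) - \frac{294}{3047} = - \frac{1379}{5921592} - \frac{294}{3047} = - \frac{1745149861}{18043090824}$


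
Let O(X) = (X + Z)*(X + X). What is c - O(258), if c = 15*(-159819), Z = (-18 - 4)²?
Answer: -2780157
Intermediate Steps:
Z = 484 (Z = (-22)² = 484)
O(X) = 2*X*(484 + X) (O(X) = (X + 484)*(X + X) = (484 + X)*(2*X) = 2*X*(484 + X))
c = -2397285
c - O(258) = -2397285 - 2*258*(484 + 258) = -2397285 - 2*258*742 = -2397285 - 1*382872 = -2397285 - 382872 = -2780157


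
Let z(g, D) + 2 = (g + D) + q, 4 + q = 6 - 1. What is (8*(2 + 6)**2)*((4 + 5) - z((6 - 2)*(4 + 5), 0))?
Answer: -13312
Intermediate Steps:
q = 1 (q = -4 + (6 - 1) = -4 + 5 = 1)
z(g, D) = -1 + D + g (z(g, D) = -2 + ((g + D) + 1) = -2 + ((D + g) + 1) = -2 + (1 + D + g) = -1 + D + g)
(8*(2 + 6)**2)*((4 + 5) - z((6 - 2)*(4 + 5), 0)) = (8*(2 + 6)**2)*((4 + 5) - (-1 + 0 + (6 - 2)*(4 + 5))) = (8*8**2)*(9 - (-1 + 0 + 4*9)) = (8*64)*(9 - (-1 + 0 + 36)) = 512*(9 - 1*35) = 512*(9 - 35) = 512*(-26) = -13312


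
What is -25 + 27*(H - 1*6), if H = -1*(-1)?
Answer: -160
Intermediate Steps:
H = 1
-25 + 27*(H - 1*6) = -25 + 27*(1 - 1*6) = -25 + 27*(1 - 6) = -25 + 27*(-5) = -25 - 135 = -160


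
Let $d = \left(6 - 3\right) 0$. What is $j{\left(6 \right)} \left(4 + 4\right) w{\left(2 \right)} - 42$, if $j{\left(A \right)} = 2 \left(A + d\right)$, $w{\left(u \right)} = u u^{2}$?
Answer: $726$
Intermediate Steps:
$w{\left(u \right)} = u^{3}$
$d = 0$ ($d = 3 \cdot 0 = 0$)
$j{\left(A \right)} = 2 A$ ($j{\left(A \right)} = 2 \left(A + 0\right) = 2 A$)
$j{\left(6 \right)} \left(4 + 4\right) w{\left(2 \right)} - 42 = 2 \cdot 6 \left(4 + 4\right) 2^{3} - 42 = 12 \cdot 8 \cdot 8 - 42 = 12 \cdot 64 - 42 = 768 - 42 = 726$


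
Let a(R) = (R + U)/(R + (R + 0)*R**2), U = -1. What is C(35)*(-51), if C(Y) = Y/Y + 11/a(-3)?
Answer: -8517/2 ≈ -4258.5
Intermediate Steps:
a(R) = (-1 + R)/(R + R**3) (a(R) = (R - 1)/(R + (R + 0)*R**2) = (-1 + R)/(R + R*R**2) = (-1 + R)/(R + R**3))
C(Y) = 167/2 (C(Y) = Y/Y + 11/(((-1 - 3)/(-3 + (-3)**3))) = 1 + 11/((-4/(-3 - 27))) = 1 + 11/((-4/(-30))) = 1 + 11/((-1/30*(-4))) = 1 + 11/(2/15) = 1 + 11*(15/2) = 1 + 165/2 = 167/2)
C(35)*(-51) = (167/2)*(-51) = -8517/2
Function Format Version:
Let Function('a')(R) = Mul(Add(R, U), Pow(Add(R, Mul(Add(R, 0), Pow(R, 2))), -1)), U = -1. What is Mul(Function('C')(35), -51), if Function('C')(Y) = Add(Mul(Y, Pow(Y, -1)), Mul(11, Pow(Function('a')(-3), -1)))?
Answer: Rational(-8517, 2) ≈ -4258.5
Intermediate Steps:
Function('a')(R) = Mul(Pow(Add(R, Pow(R, 3)), -1), Add(-1, R)) (Function('a')(R) = Mul(Add(R, -1), Pow(Add(R, Mul(Add(R, 0), Pow(R, 2))), -1)) = Mul(Add(-1, R), Pow(Add(R, Mul(R, Pow(R, 2))), -1)) = Mul(Add(-1, R), Pow(Add(R, Pow(R, 3)), -1)) = Mul(Pow(Add(R, Pow(R, 3)), -1), Add(-1, R)))
Function('C')(Y) = Rational(167, 2) (Function('C')(Y) = Add(Mul(Y, Pow(Y, -1)), Mul(11, Pow(Mul(Pow(Add(-3, Pow(-3, 3)), -1), Add(-1, -3)), -1))) = Add(1, Mul(11, Pow(Mul(Pow(Add(-3, -27), -1), -4), -1))) = Add(1, Mul(11, Pow(Mul(Pow(-30, -1), -4), -1))) = Add(1, Mul(11, Pow(Mul(Rational(-1, 30), -4), -1))) = Add(1, Mul(11, Pow(Rational(2, 15), -1))) = Add(1, Mul(11, Rational(15, 2))) = Add(1, Rational(165, 2)) = Rational(167, 2))
Mul(Function('C')(35), -51) = Mul(Rational(167, 2), -51) = Rational(-8517, 2)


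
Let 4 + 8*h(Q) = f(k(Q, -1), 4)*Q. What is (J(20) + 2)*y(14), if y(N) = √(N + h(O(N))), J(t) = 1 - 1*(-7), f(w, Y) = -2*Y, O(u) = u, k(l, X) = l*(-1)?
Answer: 5*I*√2 ≈ 7.0711*I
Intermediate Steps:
k(l, X) = -l
h(Q) = -½ - Q (h(Q) = -½ + ((-2*4)*Q)/8 = -½ + (-8*Q)/8 = -½ - Q)
J(t) = 8 (J(t) = 1 + 7 = 8)
y(N) = I*√2/2 (y(N) = √(N + (-½ - N)) = √(-½) = I*√2/2)
(J(20) + 2)*y(14) = (8 + 2)*(I*√2/2) = 10*(I*√2/2) = 5*I*√2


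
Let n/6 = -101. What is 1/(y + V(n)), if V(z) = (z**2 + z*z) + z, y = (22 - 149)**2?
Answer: 1/749995 ≈ 1.3333e-6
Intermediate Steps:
n = -606 (n = 6*(-101) = -606)
y = 16129 (y = (-127)**2 = 16129)
V(z) = z + 2*z**2 (V(z) = (z**2 + z**2) + z = 2*z**2 + z = z + 2*z**2)
1/(y + V(n)) = 1/(16129 - 606*(1 + 2*(-606))) = 1/(16129 - 606*(1 - 1212)) = 1/(16129 - 606*(-1211)) = 1/(16129 + 733866) = 1/749995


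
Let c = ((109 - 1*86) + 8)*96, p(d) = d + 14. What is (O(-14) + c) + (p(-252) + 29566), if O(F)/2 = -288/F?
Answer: 226416/7 ≈ 32345.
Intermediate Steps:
p(d) = 14 + d
c = 2976 (c = ((109 - 86) + 8)*96 = (23 + 8)*96 = 31*96 = 2976)
O(F) = -576/F (O(F) = 2*(-288/F) = -576/F)
(O(-14) + c) + (p(-252) + 29566) = (-576/(-14) + 2976) + ((14 - 252) + 29566) = (-576*(-1/14) + 2976) + (-238 + 29566) = (288/7 + 2976) + 29328 = 21120/7 + 29328 = 226416/7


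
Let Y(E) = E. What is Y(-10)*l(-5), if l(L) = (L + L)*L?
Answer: -500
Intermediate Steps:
l(L) = 2*L² (l(L) = (2*L)*L = 2*L²)
Y(-10)*l(-5) = -20*(-5)² = -20*25 = -10*50 = -500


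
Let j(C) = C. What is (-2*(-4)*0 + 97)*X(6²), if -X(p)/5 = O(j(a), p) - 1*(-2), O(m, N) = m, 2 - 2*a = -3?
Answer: -4365/2 ≈ -2182.5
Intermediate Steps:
a = 5/2 (a = 1 - ½*(-3) = 1 + 3/2 = 5/2 ≈ 2.5000)
X(p) = -45/2 (X(p) = -5*(5/2 - 1*(-2)) = -5*(5/2 + 2) = -5*9/2 = -45/2)
(-2*(-4)*0 + 97)*X(6²) = (-2*(-4)*0 + 97)*(-45/2) = (8*0 + 97)*(-45/2) = (0 + 97)*(-45/2) = 97*(-45/2) = -4365/2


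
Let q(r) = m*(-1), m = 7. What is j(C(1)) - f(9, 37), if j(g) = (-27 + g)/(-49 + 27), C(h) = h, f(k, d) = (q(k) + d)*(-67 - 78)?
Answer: 47863/11 ≈ 4351.2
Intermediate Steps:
q(r) = -7 (q(r) = 7*(-1) = -7)
f(k, d) = 1015 - 145*d (f(k, d) = (-7 + d)*(-67 - 78) = (-7 + d)*(-145) = 1015 - 145*d)
j(g) = 27/22 - g/22 (j(g) = (-27 + g)/(-22) = (-27 + g)*(-1/22) = 27/22 - g/22)
j(C(1)) - f(9, 37) = (27/22 - 1/22*1) - (1015 - 145*37) = (27/22 - 1/22) - (1015 - 5365) = 13/11 - 1*(-4350) = 13/11 + 4350 = 47863/11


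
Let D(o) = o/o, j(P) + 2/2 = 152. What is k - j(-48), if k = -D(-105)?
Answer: -152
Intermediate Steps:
j(P) = 151 (j(P) = -1 + 152 = 151)
D(o) = 1
k = -1 (k = -1*1 = -1)
k - j(-48) = -1 - 1*151 = -1 - 151 = -152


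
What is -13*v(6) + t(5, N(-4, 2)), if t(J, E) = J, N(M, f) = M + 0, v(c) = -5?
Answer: 70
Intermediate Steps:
N(M, f) = M
-13*v(6) + t(5, N(-4, 2)) = -13*(-5) + 5 = 65 + 5 = 70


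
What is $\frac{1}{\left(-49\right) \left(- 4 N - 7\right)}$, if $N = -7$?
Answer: $- \frac{1}{1029} \approx -0.00097182$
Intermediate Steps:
$\frac{1}{\left(-49\right) \left(- 4 N - 7\right)} = \frac{1}{\left(-49\right) \left(\left(-4\right) \left(-7\right) - 7\right)} = \frac{1}{\left(-49\right) \left(28 - 7\right)} = \frac{1}{\left(-49\right) 21} = \frac{1}{-1029} = - \frac{1}{1029}$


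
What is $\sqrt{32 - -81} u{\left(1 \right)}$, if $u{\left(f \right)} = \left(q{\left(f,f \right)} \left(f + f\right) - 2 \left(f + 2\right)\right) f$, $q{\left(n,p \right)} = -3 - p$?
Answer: $- 14 \sqrt{113} \approx -148.82$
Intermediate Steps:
$u{\left(f \right)} = f \left(-4 - 2 f + 2 f \left(-3 - f\right)\right)$ ($u{\left(f \right)} = \left(\left(-3 - f\right) \left(f + f\right) - 2 \left(f + 2\right)\right) f = \left(\left(-3 - f\right) 2 f - 2 \left(2 + f\right)\right) f = \left(2 f \left(-3 - f\right) - \left(4 + 2 f\right)\right) f = \left(-4 - 2 f + 2 f \left(-3 - f\right)\right) f = f \left(-4 - 2 f + 2 f \left(-3 - f\right)\right)$)
$\sqrt{32 - -81} u{\left(1 \right)} = \sqrt{32 - -81} \left(\left(-2\right) 1 \left(2 + 1 + 1 \left(3 + 1\right)\right)\right) = \sqrt{32 + \left(-79 + 160\right)} \left(\left(-2\right) 1 \left(2 + 1 + 1 \cdot 4\right)\right) = \sqrt{32 + 81} \left(\left(-2\right) 1 \left(2 + 1 + 4\right)\right) = \sqrt{113} \left(\left(-2\right) 1 \cdot 7\right) = \sqrt{113} \left(-14\right) = - 14 \sqrt{113}$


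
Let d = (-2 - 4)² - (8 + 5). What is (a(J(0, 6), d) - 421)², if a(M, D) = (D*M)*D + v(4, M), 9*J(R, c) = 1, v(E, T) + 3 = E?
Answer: 10569001/81 ≈ 1.3048e+5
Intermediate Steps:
v(E, T) = -3 + E
J(R, c) = ⅑ (J(R, c) = (⅑)*1 = ⅑)
d = 23 (d = (-6)² - 1*13 = 36 - 13 = 23)
a(M, D) = 1 + M*D² (a(M, D) = (D*M)*D + (-3 + 4) = M*D² + 1 = 1 + M*D²)
(a(J(0, 6), d) - 421)² = ((1 + (⅑)*23²) - 421)² = ((1 + (⅑)*529) - 421)² = ((1 + 529/9) - 421)² = (538/9 - 421)² = (-3251/9)² = 10569001/81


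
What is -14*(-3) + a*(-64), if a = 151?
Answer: -9622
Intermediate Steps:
-14*(-3) + a*(-64) = -14*(-3) + 151*(-64) = 42 - 9664 = -9622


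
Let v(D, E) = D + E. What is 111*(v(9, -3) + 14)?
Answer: 2220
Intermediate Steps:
111*(v(9, -3) + 14) = 111*((9 - 3) + 14) = 111*(6 + 14) = 111*20 = 2220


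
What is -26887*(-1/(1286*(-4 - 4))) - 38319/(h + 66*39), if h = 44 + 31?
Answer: -155149845/9084304 ≈ -17.079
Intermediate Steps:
h = 75
-26887*(-1/(1286*(-4 - 4))) - 38319/(h + 66*39) = -26887*(-1/(1286*(-4 - 4))) - 38319/(75 + 66*39) = -26887/((-8*(-1286))) - 38319/(75 + 2574) = -26887/10288 - 38319/2649 = -26887*1/10288 - 38319*1/2649 = -26887/10288 - 12773/883 = -155149845/9084304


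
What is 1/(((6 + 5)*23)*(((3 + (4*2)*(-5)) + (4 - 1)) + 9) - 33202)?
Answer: -1/39527 ≈ -2.5299e-5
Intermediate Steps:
1/(((6 + 5)*23)*(((3 + (4*2)*(-5)) + (4 - 1)) + 9) - 33202) = 1/((11*23)*(((3 + 8*(-5)) + 3) + 9) - 33202) = 1/(253*(((3 - 40) + 3) + 9) - 33202) = 1/(253*((-37 + 3) + 9) - 33202) = 1/(253*(-34 + 9) - 33202) = 1/(253*(-25) - 33202) = 1/(-6325 - 33202) = 1/(-39527) = -1/39527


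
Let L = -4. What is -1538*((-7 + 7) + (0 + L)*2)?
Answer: 12304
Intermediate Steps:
-1538*((-7 + 7) + (0 + L)*2) = -1538*((-7 + 7) + (0 - 4)*2) = -1538*(0 - 4*2) = -1538*(0 - 8) = -1538*(-8) = 12304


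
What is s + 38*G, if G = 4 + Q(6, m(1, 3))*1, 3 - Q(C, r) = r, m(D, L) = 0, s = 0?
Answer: 266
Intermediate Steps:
Q(C, r) = 3 - r
G = 7 (G = 4 + (3 - 1*0)*1 = 4 + (3 + 0)*1 = 4 + 3*1 = 4 + 3 = 7)
s + 38*G = 0 + 38*7 = 0 + 266 = 266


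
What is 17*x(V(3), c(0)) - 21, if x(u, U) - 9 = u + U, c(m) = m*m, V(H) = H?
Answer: 183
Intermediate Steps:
c(m) = m²
x(u, U) = 9 + U + u (x(u, U) = 9 + (u + U) = 9 + (U + u) = 9 + U + u)
17*x(V(3), c(0)) - 21 = 17*(9 + 0² + 3) - 21 = 17*(9 + 0 + 3) - 21 = 17*12 - 21 = 204 - 21 = 183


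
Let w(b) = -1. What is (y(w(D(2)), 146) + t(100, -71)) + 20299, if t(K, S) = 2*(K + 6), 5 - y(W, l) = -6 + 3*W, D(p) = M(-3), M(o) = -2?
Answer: 20525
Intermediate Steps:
D(p) = -2
y(W, l) = 11 - 3*W (y(W, l) = 5 - (-6 + 3*W) = 5 + (6 - 3*W) = 11 - 3*W)
t(K, S) = 12 + 2*K (t(K, S) = 2*(6 + K) = 12 + 2*K)
(y(w(D(2)), 146) + t(100, -71)) + 20299 = ((11 - 3*(-1)) + (12 + 2*100)) + 20299 = ((11 + 3) + (12 + 200)) + 20299 = (14 + 212) + 20299 = 226 + 20299 = 20525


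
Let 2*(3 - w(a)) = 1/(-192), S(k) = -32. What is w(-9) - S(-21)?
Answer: 13441/384 ≈ 35.003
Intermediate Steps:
w(a) = 1153/384 (w(a) = 3 - ½/(-192) = 3 - ½*(-1/192) = 3 + 1/384 = 1153/384)
w(-9) - S(-21) = 1153/384 - 1*(-32) = 1153/384 + 32 = 13441/384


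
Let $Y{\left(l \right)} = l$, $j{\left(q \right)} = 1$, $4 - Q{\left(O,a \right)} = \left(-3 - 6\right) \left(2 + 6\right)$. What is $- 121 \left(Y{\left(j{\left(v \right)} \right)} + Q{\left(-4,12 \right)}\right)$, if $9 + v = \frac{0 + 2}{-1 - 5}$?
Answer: $-9317$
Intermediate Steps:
$Q{\left(O,a \right)} = 76$ ($Q{\left(O,a \right)} = 4 - \left(-3 - 6\right) \left(2 + 6\right) = 4 - \left(-9\right) 8 = 4 - -72 = 4 + 72 = 76$)
$v = - \frac{28}{3}$ ($v = -9 + \frac{0 + 2}{-1 - 5} = -9 + \frac{2}{-6} = -9 + 2 \left(- \frac{1}{6}\right) = -9 - \frac{1}{3} = - \frac{28}{3} \approx -9.3333$)
$- 121 \left(Y{\left(j{\left(v \right)} \right)} + Q{\left(-4,12 \right)}\right) = - 121 \left(1 + 76\right) = \left(-121\right) 77 = -9317$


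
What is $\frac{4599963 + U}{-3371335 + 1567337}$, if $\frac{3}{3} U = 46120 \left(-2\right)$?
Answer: $- \frac{4507723}{1803998} \approx -2.4987$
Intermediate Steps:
$U = -92240$ ($U = 46120 \left(-2\right) = -92240$)
$\frac{4599963 + U}{-3371335 + 1567337} = \frac{4599963 - 92240}{-3371335 + 1567337} = \frac{4507723}{-1803998} = 4507723 \left(- \frac{1}{1803998}\right) = - \frac{4507723}{1803998}$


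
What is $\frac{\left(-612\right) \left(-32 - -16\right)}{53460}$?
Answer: $\frac{272}{1485} \approx 0.18317$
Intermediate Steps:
$\frac{\left(-612\right) \left(-32 - -16\right)}{53460} = - 612 \left(-32 + 16\right) \frac{1}{53460} = \left(-612\right) \left(-16\right) \frac{1}{53460} = 9792 \cdot \frac{1}{53460} = \frac{272}{1485}$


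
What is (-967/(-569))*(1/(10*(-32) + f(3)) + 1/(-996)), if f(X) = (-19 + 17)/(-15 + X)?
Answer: -7634465/1087543356 ≈ -0.0070199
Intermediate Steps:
f(X) = -2/(-15 + X)
(-967/(-569))*(1/(10*(-32) + f(3)) + 1/(-996)) = (-967/(-569))*(1/(10*(-32) - 2/(-15 + 3)) + 1/(-996)) = (-967*(-1/569))*(1/(-320 - 2/(-12)) - 1/996) = 967*(1/(-320 - 2*(-1/12)) - 1/996)/569 = 967*(1/(-320 + 1/6) - 1/996)/569 = 967*(1/(-1919/6) - 1/996)/569 = 967*(-6/1919 - 1/996)/569 = (967/569)*(-7895/1911324) = -7634465/1087543356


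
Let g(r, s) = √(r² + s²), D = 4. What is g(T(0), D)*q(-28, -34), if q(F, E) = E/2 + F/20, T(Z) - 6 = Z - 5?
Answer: -92*√17/5 ≈ -75.865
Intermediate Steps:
T(Z) = 1 + Z (T(Z) = 6 + (Z - 5) = 6 + (-5 + Z) = 1 + Z)
q(F, E) = E/2 + F/20 (q(F, E) = E*(½) + F*(1/20) = E/2 + F/20)
g(T(0), D)*q(-28, -34) = √((1 + 0)² + 4²)*((½)*(-34) + (1/20)*(-28)) = √(1² + 16)*(-17 - 7/5) = √(1 + 16)*(-92/5) = √17*(-92/5) = -92*√17/5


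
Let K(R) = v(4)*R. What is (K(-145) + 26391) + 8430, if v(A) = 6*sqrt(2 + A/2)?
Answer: 33081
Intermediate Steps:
v(A) = 6*sqrt(2 + A/2) (v(A) = 6*sqrt(2 + A*(1/2)) = 6*sqrt(2 + A/2))
K(R) = 12*R (K(R) = (3*sqrt(8 + 2*4))*R = (3*sqrt(8 + 8))*R = (3*sqrt(16))*R = (3*4)*R = 12*R)
(K(-145) + 26391) + 8430 = (12*(-145) + 26391) + 8430 = (-1740 + 26391) + 8430 = 24651 + 8430 = 33081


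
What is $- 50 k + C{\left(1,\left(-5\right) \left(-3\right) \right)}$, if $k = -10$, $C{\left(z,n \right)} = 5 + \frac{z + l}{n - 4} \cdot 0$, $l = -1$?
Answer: $505$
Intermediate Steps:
$C{\left(z,n \right)} = 5$ ($C{\left(z,n \right)} = 5 + \frac{z - 1}{n - 4} \cdot 0 = 5 + \frac{-1 + z}{-4 + n} 0 = 5 + 0 = 5$)
$- 50 k + C{\left(1,\left(-5\right) \left(-3\right) \right)} = \left(-50\right) \left(-10\right) + 5 = 500 + 5 = 505$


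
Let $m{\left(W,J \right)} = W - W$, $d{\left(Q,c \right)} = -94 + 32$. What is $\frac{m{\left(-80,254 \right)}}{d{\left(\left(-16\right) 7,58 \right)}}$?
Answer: $0$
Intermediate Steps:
$d{\left(Q,c \right)} = -62$
$m{\left(W,J \right)} = 0$
$\frac{m{\left(-80,254 \right)}}{d{\left(\left(-16\right) 7,58 \right)}} = \frac{0}{-62} = 0 \left(- \frac{1}{62}\right) = 0$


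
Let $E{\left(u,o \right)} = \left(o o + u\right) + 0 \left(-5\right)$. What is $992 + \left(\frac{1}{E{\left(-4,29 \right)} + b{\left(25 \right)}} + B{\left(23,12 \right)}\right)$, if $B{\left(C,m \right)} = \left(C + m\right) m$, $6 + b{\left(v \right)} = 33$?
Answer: $\frac{1219969}{864} \approx 1412.0$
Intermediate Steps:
$E{\left(u,o \right)} = u + o^{2}$ ($E{\left(u,o \right)} = \left(o^{2} + u\right) + 0 = \left(u + o^{2}\right) + 0 = u + o^{2}$)
$b{\left(v \right)} = 27$ ($b{\left(v \right)} = -6 + 33 = 27$)
$B{\left(C,m \right)} = m \left(C + m\right)$
$992 + \left(\frac{1}{E{\left(-4,29 \right)} + b{\left(25 \right)}} + B{\left(23,12 \right)}\right) = 992 + \left(\frac{1}{\left(-4 + 29^{2}\right) + 27} + 12 \left(23 + 12\right)\right) = 992 + \left(\frac{1}{\left(-4 + 841\right) + 27} + 12 \cdot 35\right) = 992 + \left(\frac{1}{837 + 27} + 420\right) = 992 + \left(\frac{1}{864} + 420\right) = 992 + \frac{362881}{864} = \frac{1219969}{864}$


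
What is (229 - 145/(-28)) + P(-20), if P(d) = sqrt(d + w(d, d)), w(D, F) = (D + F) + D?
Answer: 6557/28 + 4*I*sqrt(5) ≈ 234.18 + 8.9443*I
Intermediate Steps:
w(D, F) = F + 2*D
P(d) = 2*sqrt(d) (P(d) = sqrt(d + (d + 2*d)) = sqrt(d + 3*d) = sqrt(4*d) = 2*sqrt(d))
(229 - 145/(-28)) + P(-20) = (229 - 145/(-28)) + 2*sqrt(-20) = (229 - 145*(-1/28)) + 2*(2*I*sqrt(5)) = (229 + 145/28) + 4*I*sqrt(5) = 6557/28 + 4*I*sqrt(5)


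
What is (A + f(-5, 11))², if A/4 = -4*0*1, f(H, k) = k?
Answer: 121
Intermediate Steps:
A = 0 (A = 4*(-4*0*1) = 4*(0*1) = 4*0 = 0)
(A + f(-5, 11))² = (0 + 11)² = 11² = 121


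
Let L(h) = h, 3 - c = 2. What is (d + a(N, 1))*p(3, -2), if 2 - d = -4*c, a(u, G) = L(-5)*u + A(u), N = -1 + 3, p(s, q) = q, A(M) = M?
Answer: 4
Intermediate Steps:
c = 1 (c = 3 - 1*2 = 3 - 2 = 1)
N = 2
a(u, G) = -4*u (a(u, G) = -5*u + u = -4*u)
d = 6 (d = 2 - (-4) = 2 - 1*(-4) = 2 + 4 = 6)
(d + a(N, 1))*p(3, -2) = (6 - 4*2)*(-2) = (6 - 8)*(-2) = -2*(-2) = 4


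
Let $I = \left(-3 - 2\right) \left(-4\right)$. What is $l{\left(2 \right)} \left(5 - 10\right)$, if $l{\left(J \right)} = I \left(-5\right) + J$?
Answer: $490$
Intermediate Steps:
$I = 20$ ($I = \left(-3 - 2\right) \left(-4\right) = \left(-5\right) \left(-4\right) = 20$)
$l{\left(J \right)} = -100 + J$ ($l{\left(J \right)} = 20 \left(-5\right) + J = -100 + J$)
$l{\left(2 \right)} \left(5 - 10\right) = \left(-100 + 2\right) \left(5 - 10\right) = - 98 \left(5 - 10\right) = \left(-98\right) \left(-5\right) = 490$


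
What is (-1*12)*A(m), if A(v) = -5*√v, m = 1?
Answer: 60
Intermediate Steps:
(-1*12)*A(m) = (-1*12)*(-5*√1) = -(-60) = -12*(-5) = 60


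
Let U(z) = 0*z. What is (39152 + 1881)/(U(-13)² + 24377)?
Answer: 41033/24377 ≈ 1.6833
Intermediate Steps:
U(z) = 0
(39152 + 1881)/(U(-13)² + 24377) = (39152 + 1881)/(0² + 24377) = 41033/(0 + 24377) = 41033/24377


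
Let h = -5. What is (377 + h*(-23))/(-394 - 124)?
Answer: -246/259 ≈ -0.94981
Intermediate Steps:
(377 + h*(-23))/(-394 - 124) = (377 - 5*(-23))/(-394 - 124) = (377 + 115)/(-518) = 492*(-1/518) = -246/259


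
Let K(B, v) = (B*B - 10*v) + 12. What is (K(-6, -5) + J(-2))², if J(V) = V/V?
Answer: 9801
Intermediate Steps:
K(B, v) = 12 + B² - 10*v (K(B, v) = (B² - 10*v) + 12 = 12 + B² - 10*v)
J(V) = 1
(K(-6, -5) + J(-2))² = ((12 + (-6)² - 10*(-5)) + 1)² = ((12 + 36 + 50) + 1)² = (98 + 1)² = 99² = 9801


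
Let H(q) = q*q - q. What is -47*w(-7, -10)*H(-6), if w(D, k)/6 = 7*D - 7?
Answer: 663264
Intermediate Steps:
w(D, k) = -42 + 42*D (w(D, k) = 6*(7*D - 7) = 6*(-7 + 7*D) = -42 + 42*D)
H(q) = q² - q
-47*w(-7, -10)*H(-6) = -47*(-42 + 42*(-7))*(-6*(-1 - 6)) = -47*(-42 - 294)*(-6*(-7)) = -47*(-336)*42 = -(-15792)*42 = -1*(-663264) = 663264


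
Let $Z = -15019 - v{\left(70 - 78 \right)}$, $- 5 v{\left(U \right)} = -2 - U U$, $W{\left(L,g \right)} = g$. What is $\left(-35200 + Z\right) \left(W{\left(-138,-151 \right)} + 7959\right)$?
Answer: $- \frac{1961065088}{5} \approx -3.9221 \cdot 10^{8}$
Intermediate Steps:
$v{\left(U \right)} = \frac{2}{5} + \frac{U^{2}}{5}$ ($v{\left(U \right)} = - \frac{-2 - U U}{5} = - \frac{-2 - U^{2}}{5} = \frac{2}{5} + \frac{U^{2}}{5}$)
$Z = - \frac{75161}{5}$ ($Z = -15019 - \left(\frac{2}{5} + \frac{\left(70 - 78\right)^{2}}{5}\right) = -15019 - \left(\frac{2}{5} + \frac{\left(-8\right)^{2}}{5}\right) = -15019 - \left(\frac{2}{5} + \frac{1}{5} \cdot 64\right) = -15019 - \left(\frac{2}{5} + \frac{64}{5}\right) = -15019 - \frac{66}{5} = - \frac{75161}{5} \approx -15032.0$)
$\left(-35200 + Z\right) \left(W{\left(-138,-151 \right)} + 7959\right) = \left(-35200 - \frac{75161}{5}\right) \left(-151 + 7959\right) = \left(- \frac{251161}{5}\right) 7808 = - \frac{1961065088}{5}$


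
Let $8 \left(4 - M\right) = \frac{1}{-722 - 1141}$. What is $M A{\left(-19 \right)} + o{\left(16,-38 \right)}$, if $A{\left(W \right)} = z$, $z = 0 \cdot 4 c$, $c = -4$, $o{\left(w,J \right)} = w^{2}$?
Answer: $256$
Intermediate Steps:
$M = \frac{59617}{14904}$ ($M = 4 - \frac{1}{8 \left(-722 - 1141\right)} = 4 - \frac{1}{8 \left(-1863\right)} = 4 - - \frac{1}{14904} = 4 + \frac{1}{14904} = \frac{59617}{14904} \approx 4.0001$)
$z = 0$ ($z = 0 \cdot 4 \left(-4\right) = 0 \left(-4\right) = 0$)
$A{\left(W \right)} = 0$
$M A{\left(-19 \right)} + o{\left(16,-38 \right)} = \frac{59617}{14904} \cdot 0 + 16^{2} = 0 + 256 = 256$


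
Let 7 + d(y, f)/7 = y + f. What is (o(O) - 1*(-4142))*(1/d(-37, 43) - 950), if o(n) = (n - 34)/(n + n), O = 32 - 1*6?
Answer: -51159492/13 ≈ -3.9353e+6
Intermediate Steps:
d(y, f) = -49 + 7*f + 7*y (d(y, f) = -49 + 7*(y + f) = -49 + 7*(f + y) = -49 + (7*f + 7*y) = -49 + 7*f + 7*y)
O = 26 (O = 32 - 6 = 26)
o(n) = (-34 + n)/(2*n) (o(n) = (-34 + n)/((2*n)) = (-34 + n)*(1/(2*n)) = (-34 + n)/(2*n))
(o(O) - 1*(-4142))*(1/d(-37, 43) - 950) = ((1/2)*(-34 + 26)/26 - 1*(-4142))*(1/(-49 + 7*43 + 7*(-37)) - 950) = ((1/2)*(1/26)*(-8) + 4142)*(1/(-49 + 301 - 259) - 950) = (-2/13 + 4142)*(1/(-7) - 950) = 53844*(-1/7 - 950)/13 = (53844/13)*(-6651/7) = -51159492/13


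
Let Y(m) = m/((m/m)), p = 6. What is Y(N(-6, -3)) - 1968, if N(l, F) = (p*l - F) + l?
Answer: -2007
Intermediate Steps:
N(l, F) = -F + 7*l (N(l, F) = (6*l - F) + l = (-F + 6*l) + l = -F + 7*l)
Y(m) = m (Y(m) = m/1 = m*1 = m)
Y(N(-6, -3)) - 1968 = (-1*(-3) + 7*(-6)) - 1968 = (3 - 42) - 1968 = -39 - 1968 = -2007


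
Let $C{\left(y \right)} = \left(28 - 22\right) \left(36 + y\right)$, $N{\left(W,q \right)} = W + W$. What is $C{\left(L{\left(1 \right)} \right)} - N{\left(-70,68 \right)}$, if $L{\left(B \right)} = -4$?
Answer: $332$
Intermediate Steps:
$N{\left(W,q \right)} = 2 W$
$C{\left(y \right)} = 216 + 6 y$ ($C{\left(y \right)} = 6 \left(36 + y\right) = 216 + 6 y$)
$C{\left(L{\left(1 \right)} \right)} - N{\left(-70,68 \right)} = \left(216 + 6 \left(-4\right)\right) - 2 \left(-70\right) = \left(216 - 24\right) - -140 = 192 + 140 = 332$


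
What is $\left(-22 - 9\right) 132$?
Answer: $-4092$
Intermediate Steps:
$\left(-22 - 9\right) 132 = \left(-31\right) 132 = -4092$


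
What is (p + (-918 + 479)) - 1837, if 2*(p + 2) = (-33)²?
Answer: -3467/2 ≈ -1733.5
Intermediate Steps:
p = 1085/2 (p = -2 + (½)*(-33)² = -2 + (½)*1089 = -2 + 1089/2 = 1085/2 ≈ 542.50)
(p + (-918 + 479)) - 1837 = (1085/2 + (-918 + 479)) - 1837 = (1085/2 - 439) - 1837 = 207/2 - 1837 = -3467/2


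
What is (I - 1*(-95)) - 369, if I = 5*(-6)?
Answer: -304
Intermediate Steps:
I = -30
(I - 1*(-95)) - 369 = (-30 - 1*(-95)) - 369 = (-30 + 95) - 369 = 65 - 369 = -304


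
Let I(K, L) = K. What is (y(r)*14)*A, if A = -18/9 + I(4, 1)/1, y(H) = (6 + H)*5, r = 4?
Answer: 1400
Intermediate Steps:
y(H) = 30 + 5*H
A = 2 (A = -18/9 + 4/1 = -18*⅑ + 4*1 = -2 + 4 = 2)
(y(r)*14)*A = ((30 + 5*4)*14)*2 = ((30 + 20)*14)*2 = (50*14)*2 = 700*2 = 1400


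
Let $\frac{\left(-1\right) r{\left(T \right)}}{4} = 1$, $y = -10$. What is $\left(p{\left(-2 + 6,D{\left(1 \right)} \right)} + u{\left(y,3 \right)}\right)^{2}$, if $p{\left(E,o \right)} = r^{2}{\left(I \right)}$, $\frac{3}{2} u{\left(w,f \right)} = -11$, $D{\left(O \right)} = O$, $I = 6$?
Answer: $\frac{676}{9} \approx 75.111$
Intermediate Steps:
$r{\left(T \right)} = -4$ ($r{\left(T \right)} = \left(-4\right) 1 = -4$)
$u{\left(w,f \right)} = - \frac{22}{3}$ ($u{\left(w,f \right)} = \frac{2}{3} \left(-11\right) = - \frac{22}{3}$)
$p{\left(E,o \right)} = 16$ ($p{\left(E,o \right)} = \left(-4\right)^{2} = 16$)
$\left(p{\left(-2 + 6,D{\left(1 \right)} \right)} + u{\left(y,3 \right)}\right)^{2} = \left(16 - \frac{22}{3}\right)^{2} = \left(\frac{26}{3}\right)^{2} = \frac{676}{9}$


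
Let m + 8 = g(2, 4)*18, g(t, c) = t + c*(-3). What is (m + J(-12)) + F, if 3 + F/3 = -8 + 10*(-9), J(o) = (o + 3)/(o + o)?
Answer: -3925/8 ≈ -490.63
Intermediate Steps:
g(t, c) = t - 3*c
J(o) = (3 + o)/(2*o) (J(o) = (3 + o)/((2*o)) = (3 + o)*(1/(2*o)) = (3 + o)/(2*o))
m = -188 (m = -8 + (2 - 3*4)*18 = -8 + (2 - 12)*18 = -8 - 10*18 = -8 - 180 = -188)
F = -303 (F = -9 + 3*(-8 + 10*(-9)) = -9 + 3*(-8 - 90) = -9 + 3*(-98) = -9 - 294 = -303)
(m + J(-12)) + F = (-188 + (½)*(3 - 12)/(-12)) - 303 = (-188 + (½)*(-1/12)*(-9)) - 303 = (-188 + 3/8) - 303 = -1501/8 - 303 = -3925/8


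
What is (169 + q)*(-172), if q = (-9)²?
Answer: -43000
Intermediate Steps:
q = 81
(169 + q)*(-172) = (169 + 81)*(-172) = 250*(-172) = -43000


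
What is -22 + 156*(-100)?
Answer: -15622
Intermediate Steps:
-22 + 156*(-100) = -22 - 15600 = -15622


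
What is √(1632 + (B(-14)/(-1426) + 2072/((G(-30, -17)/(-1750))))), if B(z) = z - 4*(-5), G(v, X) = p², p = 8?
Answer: I*√111890500349/1426 ≈ 234.57*I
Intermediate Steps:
G(v, X) = 64 (G(v, X) = 8² = 64)
B(z) = 20 + z (B(z) = z + 20 = 20 + z)
√(1632 + (B(-14)/(-1426) + 2072/((G(-30, -17)/(-1750))))) = √(1632 + ((20 - 14)/(-1426) + 2072/((64/(-1750))))) = √(1632 + (6*(-1/1426) + 2072/((64*(-1/1750))))) = √(1632 + (-3/713 + 2072/(-32/875))) = √(1632 + (-3/713 + 2072*(-875/32))) = √(1632 + (-3/713 - 226625/4)) = √(1632 - 161583637/2852) = √(-156929173/2852) = I*√111890500349/1426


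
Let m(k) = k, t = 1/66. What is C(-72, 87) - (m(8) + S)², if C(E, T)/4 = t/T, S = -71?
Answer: -11394997/2871 ≈ -3969.0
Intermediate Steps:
t = 1/66 ≈ 0.015152
C(E, T) = 2/(33*T) (C(E, T) = 4*(1/(66*T)) = 2/(33*T))
C(-72, 87) - (m(8) + S)² = (2/33)/87 - (8 - 71)² = (2/33)*(1/87) - 1*(-63)² = 2/2871 - 1*3969 = 2/2871 - 3969 = -11394997/2871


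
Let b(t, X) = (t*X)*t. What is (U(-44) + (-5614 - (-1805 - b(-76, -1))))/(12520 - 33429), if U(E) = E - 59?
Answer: 1384/2987 ≈ 0.46334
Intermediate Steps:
b(t, X) = X*t² (b(t, X) = (X*t)*t = X*t²)
U(E) = -59 + E
(U(-44) + (-5614 - (-1805 - b(-76, -1))))/(12520 - 33429) = ((-59 - 44) + (-5614 - (-1805 - (-1)*(-76)²)))/(12520 - 33429) = (-103 + (-5614 - (-1805 - (-1)*5776)))/(-20909) = (-103 + (-5614 - (-1805 - 1*(-5776))))*(-1/20909) = (-103 + (-5614 - (-1805 + 5776)))*(-1/20909) = (-103 + (-5614 - 1*3971))*(-1/20909) = (-103 + (-5614 - 3971))*(-1/20909) = (-103 - 9585)*(-1/20909) = -9688*(-1/20909) = 1384/2987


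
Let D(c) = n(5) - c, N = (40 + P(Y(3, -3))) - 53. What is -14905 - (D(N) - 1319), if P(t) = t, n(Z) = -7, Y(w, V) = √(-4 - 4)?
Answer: -13592 + 2*I*√2 ≈ -13592.0 + 2.8284*I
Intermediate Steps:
Y(w, V) = 2*I*√2 (Y(w, V) = √(-8) = 2*I*√2)
N = -13 + 2*I*√2 (N = (40 + 2*I*√2) - 53 = -13 + 2*I*√2 ≈ -13.0 + 2.8284*I)
D(c) = -7 - c
-14905 - (D(N) - 1319) = -14905 - ((-7 - (-13 + 2*I*√2)) - 1319) = -14905 - ((-7 + (13 - 2*I*√2)) - 1319) = -14905 - ((6 - 2*I*√2) - 1319) = -14905 - (-1313 - 2*I*√2) = -14905 + (1313 + 2*I*√2) = -13592 + 2*I*√2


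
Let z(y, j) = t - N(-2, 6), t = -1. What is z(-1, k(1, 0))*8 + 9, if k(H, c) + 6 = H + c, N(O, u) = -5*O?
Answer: -79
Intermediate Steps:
k(H, c) = -6 + H + c (k(H, c) = -6 + (H + c) = -6 + H + c)
z(y, j) = -11 (z(y, j) = -1 - (-5)*(-2) = -1 - 1*10 = -1 - 10 = -11)
z(-1, k(1, 0))*8 + 9 = -11*8 + 9 = -88 + 9 = -79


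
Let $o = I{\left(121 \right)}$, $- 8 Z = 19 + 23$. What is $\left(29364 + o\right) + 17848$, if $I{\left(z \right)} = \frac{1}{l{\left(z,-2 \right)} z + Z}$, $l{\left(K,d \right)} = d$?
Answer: $\frac{46692664}{989} \approx 47212.0$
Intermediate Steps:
$Z = - \frac{21}{4}$ ($Z = - \frac{19 + 23}{8} = \left(- \frac{1}{8}\right) 42 = - \frac{21}{4} \approx -5.25$)
$I{\left(z \right)} = \frac{1}{- \frac{21}{4} - 2 z}$ ($I{\left(z \right)} = \frac{1}{- 2 z - \frac{21}{4}} = \frac{1}{- \frac{21}{4} - 2 z}$)
$o = - \frac{4}{989}$ ($o = \frac{4}{-21 - 968} = \frac{4}{-989} = 4 \left(- \frac{1}{989}\right) = - \frac{4}{989} \approx -0.0040445$)
$\left(29364 + o\right) + 17848 = \left(29364 - \frac{4}{989}\right) + 17848 = \frac{29040992}{989} + 17848 = \frac{46692664}{989}$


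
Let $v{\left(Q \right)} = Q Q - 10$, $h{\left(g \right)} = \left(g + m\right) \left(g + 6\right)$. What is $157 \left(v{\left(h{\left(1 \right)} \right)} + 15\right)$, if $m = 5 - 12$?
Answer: $277733$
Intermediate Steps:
$m = -7$ ($m = 5 - 12 = -7$)
$h{\left(g \right)} = \left(-7 + g\right) \left(6 + g\right)$ ($h{\left(g \right)} = \left(g - 7\right) \left(g + 6\right) = \left(-7 + g\right) \left(6 + g\right)$)
$v{\left(Q \right)} = -10 + Q^{2}$ ($v{\left(Q \right)} = Q^{2} - 10 = -10 + Q^{2}$)
$157 \left(v{\left(h{\left(1 \right)} \right)} + 15\right) = 157 \left(\left(-10 + \left(-42 + 1^{2} - 1\right)^{2}\right) + 15\right) = 157 \left(\left(-10 + \left(-42 + 1 - 1\right)^{2}\right) + 15\right) = 157 \left(\left(-10 + \left(-42\right)^{2}\right) + 15\right) = 157 \left(\left(-10 + 1764\right) + 15\right) = 157 \left(1754 + 15\right) = 157 \cdot 1769 = 277733$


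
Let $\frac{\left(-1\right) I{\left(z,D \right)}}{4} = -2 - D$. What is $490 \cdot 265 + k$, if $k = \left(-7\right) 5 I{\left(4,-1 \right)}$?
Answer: $129710$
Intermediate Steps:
$I{\left(z,D \right)} = 8 + 4 D$ ($I{\left(z,D \right)} = - 4 \left(-2 - D\right) = 8 + 4 D$)
$k = -140$ ($k = \left(-7\right) 5 \left(8 + 4 \left(-1\right)\right) = - 35 \left(8 - 4\right) = \left(-35\right) 4 = -140$)
$490 \cdot 265 + k = 490 \cdot 265 - 140 = 129850 - 140 = 129710$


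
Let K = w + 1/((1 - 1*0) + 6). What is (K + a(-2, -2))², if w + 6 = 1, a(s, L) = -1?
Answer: 1681/49 ≈ 34.306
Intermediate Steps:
w = -5 (w = -6 + 1 = -5)
K = -34/7 (K = -5 + 1/((1 - 1*0) + 6) = -5 + 1/((1 + 0) + 6) = -5 + 1/(1 + 6) = -5 + 1/7 = -5 + ⅐ = -34/7 ≈ -4.8571)
(K + a(-2, -2))² = (-34/7 - 1)² = (-41/7)² = 1681/49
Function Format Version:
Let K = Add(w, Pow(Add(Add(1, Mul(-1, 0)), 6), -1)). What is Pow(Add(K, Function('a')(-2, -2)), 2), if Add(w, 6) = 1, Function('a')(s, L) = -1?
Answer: Rational(1681, 49) ≈ 34.306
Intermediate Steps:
w = -5 (w = Add(-6, 1) = -5)
K = Rational(-34, 7) (K = Add(-5, Pow(Add(Add(1, Mul(-1, 0)), 6), -1)) = Add(-5, Pow(Add(Add(1, 0), 6), -1)) = Add(-5, Pow(Add(1, 6), -1)) = Add(-5, Pow(7, -1)) = Add(-5, Rational(1, 7)) = Rational(-34, 7) ≈ -4.8571)
Pow(Add(K, Function('a')(-2, -2)), 2) = Pow(Add(Rational(-34, 7), -1), 2) = Pow(Rational(-41, 7), 2) = Rational(1681, 49)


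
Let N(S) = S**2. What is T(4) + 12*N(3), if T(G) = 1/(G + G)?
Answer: 865/8 ≈ 108.13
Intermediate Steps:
T(G) = 1/(2*G)
T(4) + 12*N(3) = (1/2)/4 + 12*3**2 = (1/2)*(1/4) + 12*9 = 1/8 + 108 = 865/8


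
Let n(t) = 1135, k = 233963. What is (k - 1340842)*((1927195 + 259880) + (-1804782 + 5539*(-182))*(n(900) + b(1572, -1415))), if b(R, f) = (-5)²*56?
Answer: 7890346799464275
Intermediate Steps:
b(R, f) = 1400 (b(R, f) = 25*56 = 1400)
(k - 1340842)*((1927195 + 259880) + (-1804782 + 5539*(-182))*(n(900) + b(1572, -1415))) = (233963 - 1340842)*((1927195 + 259880) + (-1804782 + 5539*(-182))*(1135 + 1400)) = -1106879*(2187075 + (-1804782 - 1008098)*2535) = -1106879*(2187075 - 2812880*2535) = -1106879*(2187075 - 7130650800) = -1106879*(-7128463725) = 7890346799464275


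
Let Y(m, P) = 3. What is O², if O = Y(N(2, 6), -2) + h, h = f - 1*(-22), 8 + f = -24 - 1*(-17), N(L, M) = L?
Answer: 100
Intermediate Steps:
f = -15 (f = -8 + (-24 - 1*(-17)) = -8 + (-24 + 17) = -8 - 7 = -15)
h = 7 (h = -15 - 1*(-22) = -15 + 22 = 7)
O = 10 (O = 3 + 7 = 10)
O² = 10² = 100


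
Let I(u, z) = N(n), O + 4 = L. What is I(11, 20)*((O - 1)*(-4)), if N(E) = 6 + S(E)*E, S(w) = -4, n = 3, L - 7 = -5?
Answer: -72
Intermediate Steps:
L = 2 (L = 7 - 5 = 2)
O = -2 (O = -4 + 2 = -2)
N(E) = 6 - 4*E
I(u, z) = -6 (I(u, z) = 6 - 4*3 = 6 - 12 = -6)
I(11, 20)*((O - 1)*(-4)) = -6*(-2 - 1)*(-4) = -(-18)*(-4) = -6*12 = -72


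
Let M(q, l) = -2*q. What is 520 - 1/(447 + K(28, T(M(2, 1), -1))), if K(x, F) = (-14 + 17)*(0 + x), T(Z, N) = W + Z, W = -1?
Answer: 276119/531 ≈ 520.00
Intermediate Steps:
T(Z, N) = -1 + Z
K(x, F) = 3*x
520 - 1/(447 + K(28, T(M(2, 1), -1))) = 520 - 1/(447 + 3*28) = 520 - 1/(447 + 84) = 520 - 1/531 = 276119/531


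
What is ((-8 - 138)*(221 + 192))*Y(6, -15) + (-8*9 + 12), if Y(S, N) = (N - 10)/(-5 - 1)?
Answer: -753905/3 ≈ -2.5130e+5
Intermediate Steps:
Y(S, N) = 5/3 - N/6 (Y(S, N) = (-10 + N)/(-6) = (-10 + N)*(-1/6) = 5/3 - N/6)
((-8 - 138)*(221 + 192))*Y(6, -15) + (-8*9 + 12) = ((-8 - 138)*(221 + 192))*(5/3 - 1/6*(-15)) + (-8*9 + 12) = (-146*413)*(5/3 + 5/2) + (-72 + 12) = -60298*25/6 - 60 = -753725/3 - 60 = -753905/3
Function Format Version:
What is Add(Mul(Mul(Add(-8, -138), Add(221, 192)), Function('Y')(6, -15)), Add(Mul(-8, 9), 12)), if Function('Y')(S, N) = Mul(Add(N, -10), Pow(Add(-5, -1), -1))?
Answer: Rational(-753905, 3) ≈ -2.5130e+5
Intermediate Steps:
Function('Y')(S, N) = Add(Rational(5, 3), Mul(Rational(-1, 6), N)) (Function('Y')(S, N) = Mul(Add(-10, N), Pow(-6, -1)) = Mul(Add(-10, N), Rational(-1, 6)) = Add(Rational(5, 3), Mul(Rational(-1, 6), N)))
Add(Mul(Mul(Add(-8, -138), Add(221, 192)), Function('Y')(6, -15)), Add(Mul(-8, 9), 12)) = Add(Mul(Mul(Add(-8, -138), Add(221, 192)), Add(Rational(5, 3), Mul(Rational(-1, 6), -15))), Add(Mul(-8, 9), 12)) = Add(Mul(Mul(-146, 413), Add(Rational(5, 3), Rational(5, 2))), Add(-72, 12)) = Add(Mul(-60298, Rational(25, 6)), -60) = Add(Rational(-753725, 3), -60) = Rational(-753905, 3)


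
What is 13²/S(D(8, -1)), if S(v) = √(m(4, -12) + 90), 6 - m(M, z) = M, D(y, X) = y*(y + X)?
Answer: 169*√23/46 ≈ 17.619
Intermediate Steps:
D(y, X) = y*(X + y)
m(M, z) = 6 - M
S(v) = 2*√23 (S(v) = √((6 - 1*4) + 90) = √((6 - 4) + 90) = √(2 + 90) = √92 = 2*√23)
13²/S(D(8, -1)) = 13²/((2*√23)) = 169*(√23/46) = 169*√23/46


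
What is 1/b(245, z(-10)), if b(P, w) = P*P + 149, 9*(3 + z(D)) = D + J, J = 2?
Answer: 1/60174 ≈ 1.6618e-5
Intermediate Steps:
z(D) = -25/9 + D/9 (z(D) = -3 + (D + 2)/9 = -3 + (2 + D)/9 = -3 + (2/9 + D/9) = -25/9 + D/9)
b(P, w) = 149 + P² (b(P, w) = P² + 149 = 149 + P²)
1/b(245, z(-10)) = 1/(149 + 245²) = 1/(149 + 60025) = 1/60174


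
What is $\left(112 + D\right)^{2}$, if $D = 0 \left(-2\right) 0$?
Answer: $12544$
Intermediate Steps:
$D = 0$ ($D = 0 \cdot 0 = 0$)
$\left(112 + D\right)^{2} = \left(112 + 0\right)^{2} = 112^{2} = 12544$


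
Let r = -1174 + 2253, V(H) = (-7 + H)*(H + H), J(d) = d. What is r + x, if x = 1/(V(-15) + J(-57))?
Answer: 650638/603 ≈ 1079.0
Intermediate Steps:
V(H) = 2*H*(-7 + H) (V(H) = (-7 + H)*(2*H) = 2*H*(-7 + H))
r = 1079
x = 1/603 (x = 1/(2*(-15)*(-7 - 15) - 57) = 1/(2*(-15)*(-22) - 57) = 1/(660 - 57) = 1/603 ≈ 0.0016584)
r + x = 1079 + 1/603 = 650638/603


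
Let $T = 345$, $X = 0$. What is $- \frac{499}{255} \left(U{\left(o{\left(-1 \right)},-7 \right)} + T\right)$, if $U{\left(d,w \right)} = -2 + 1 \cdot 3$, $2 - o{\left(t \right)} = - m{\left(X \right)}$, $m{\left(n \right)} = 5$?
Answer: $- \frac{172654}{255} \approx -677.07$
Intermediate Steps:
$o{\left(t \right)} = 7$ ($o{\left(t \right)} = 2 - \left(-1\right) 5 = 2 - -5 = 2 + 5 = 7$)
$U{\left(d,w \right)} = 1$ ($U{\left(d,w \right)} = -2 + 3 = 1$)
$- \frac{499}{255} \left(U{\left(o{\left(-1 \right)},-7 \right)} + T\right) = - \frac{499}{255} \left(1 + 345\right) = \left(-499\right) \frac{1}{255} \cdot 346 = \left(- \frac{499}{255}\right) 346 = - \frac{172654}{255}$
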